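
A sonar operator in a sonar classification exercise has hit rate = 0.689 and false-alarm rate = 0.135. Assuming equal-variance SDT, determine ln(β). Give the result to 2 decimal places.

Φ⁻¹(H) = Φ⁻¹(0.689) = 0.493
Φ⁻¹(FA) = Φ⁻¹(0.135) = -1.103
ln β = −½·[z(H)² − z(FA)²] = −0.5 × (0.243 − 1.217) = 0.487

ln β = 0.49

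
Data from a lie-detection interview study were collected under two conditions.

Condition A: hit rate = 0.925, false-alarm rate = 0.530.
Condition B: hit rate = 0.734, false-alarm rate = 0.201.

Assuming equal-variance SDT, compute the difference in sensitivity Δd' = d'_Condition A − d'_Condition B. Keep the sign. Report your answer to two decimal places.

Δd' = -0.10

Condition A: z(0.925) = 1.440, z(0.530) = 0.075, d' = 1.365
Condition B: z(0.734) = 0.625, z(0.201) = -0.838, d' = 1.463
Δd' = d'_Condition A − d'_Condition B = 1.365 − 1.463 = -0.098
Condition B has the higher sensitivity.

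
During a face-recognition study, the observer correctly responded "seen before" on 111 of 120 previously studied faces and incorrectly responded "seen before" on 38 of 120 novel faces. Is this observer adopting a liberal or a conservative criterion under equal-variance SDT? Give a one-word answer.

liberal

z(H) = 1.440, z(FA) = -0.477
c = −½·(z(H) + z(FA)) = -0.4815
c < 0 → liberal criterion (biased toward responding “yes”).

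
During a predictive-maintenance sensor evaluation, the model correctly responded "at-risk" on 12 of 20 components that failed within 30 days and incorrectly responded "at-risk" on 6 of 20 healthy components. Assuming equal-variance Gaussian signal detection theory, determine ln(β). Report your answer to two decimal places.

ln β = 0.11

H = 12/20 = 0.6000
FA = 6/20 = 0.3000
z(0.6000) = 0.253, z(0.3000) = -0.524
ln β = −½·[z(H)² − z(FA)²] = −0.5 × (0.064 − 0.275) = 0.1055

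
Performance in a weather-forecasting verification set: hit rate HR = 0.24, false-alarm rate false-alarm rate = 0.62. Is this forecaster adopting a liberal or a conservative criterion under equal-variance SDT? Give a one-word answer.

z(H) = -0.706, z(FA) = 0.305
c = −½·(z(H) + z(FA)) = 0.2005
c > 0 → conservative criterion (biased toward responding “no”).

conservative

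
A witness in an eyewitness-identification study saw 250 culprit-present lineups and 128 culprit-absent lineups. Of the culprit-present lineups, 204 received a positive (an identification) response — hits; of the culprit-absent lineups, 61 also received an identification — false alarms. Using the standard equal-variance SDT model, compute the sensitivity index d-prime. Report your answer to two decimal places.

d-prime = 0.96

H = 204/250 = 0.8160
FA = 61/128 = 0.4766
Φ⁻¹(H) = 0.9002
Φ⁻¹(FA) = -0.0587
d' = z(H) − z(FA) = 0.9002 − (-0.0587) = 0.9589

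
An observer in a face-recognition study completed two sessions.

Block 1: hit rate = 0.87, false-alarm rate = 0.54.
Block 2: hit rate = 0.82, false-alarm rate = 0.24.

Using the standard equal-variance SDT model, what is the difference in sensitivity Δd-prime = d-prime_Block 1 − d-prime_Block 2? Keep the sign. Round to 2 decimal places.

Block 1: z(0.87) = 1.126, z(0.54) = 0.100, d' = 1.026
Block 2: z(0.82) = 0.915, z(0.24) = -0.706, d' = 1.621
Δd' = d'_Block 1 − d'_Block 2 = 1.026 − 1.621 = -0.595
Block 2 has the higher sensitivity.

Δd-prime = -0.60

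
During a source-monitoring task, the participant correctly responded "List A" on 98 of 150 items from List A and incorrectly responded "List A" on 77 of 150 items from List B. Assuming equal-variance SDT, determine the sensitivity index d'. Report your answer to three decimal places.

d' = 0.361

H = 98/150 = 0.6533
FA = 77/150 = 0.5133
z(H) = 0.3942
z(FA) = 0.0333
d' = z(H) − z(FA) = 0.3942 − 0.0333 = 0.3609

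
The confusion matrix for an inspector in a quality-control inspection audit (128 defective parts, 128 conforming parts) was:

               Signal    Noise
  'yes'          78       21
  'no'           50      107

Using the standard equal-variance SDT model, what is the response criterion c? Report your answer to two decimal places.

H = 78/128 = 0.6094
FA = 21/128 = 0.1641
Φ⁻¹(0.6094) = 0.278, Φ⁻¹(0.1641) = -0.978
c = −½·[z(H) + z(FA)] = −0.5 × (0.278 + (-0.978)) = 0.350

c = 0.35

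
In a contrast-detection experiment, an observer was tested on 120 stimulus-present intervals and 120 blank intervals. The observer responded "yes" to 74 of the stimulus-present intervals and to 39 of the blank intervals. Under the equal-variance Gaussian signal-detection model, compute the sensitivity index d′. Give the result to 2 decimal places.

d′ = 0.75

H = 74/120 = 0.6167
FA = 39/120 = 0.3250
z(H) = z(0.6167) = 0.297
z(FA) = z(0.3250) = -0.454
d' = z(H) − z(FA) = 0.297 − (-0.454) = 0.751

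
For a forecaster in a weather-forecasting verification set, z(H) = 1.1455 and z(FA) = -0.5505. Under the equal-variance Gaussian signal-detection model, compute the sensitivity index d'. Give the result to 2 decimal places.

d' = z(H) − z(FA) = 1.1455 − (-0.5505) = 1.6960

d' = 1.70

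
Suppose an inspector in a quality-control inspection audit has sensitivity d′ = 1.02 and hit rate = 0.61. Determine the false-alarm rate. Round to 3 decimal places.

z(hit rate) = z(0.61) = 0.2793
z(FA) = z(H) − d' = 0.2793 − 1.02 = -0.7407
false-alarm rate = Φ(-0.7407) = 0.2294

false-alarm rate = 0.229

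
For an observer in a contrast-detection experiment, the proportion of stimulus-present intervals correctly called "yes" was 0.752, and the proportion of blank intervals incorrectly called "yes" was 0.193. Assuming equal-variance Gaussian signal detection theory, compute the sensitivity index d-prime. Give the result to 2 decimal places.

d-prime = 1.55

z(H) = z(0.752) = 0.681
z(FA) = z(0.193) = -0.867
d' = z(H) − z(FA) = 0.681 − (-0.867) = 1.548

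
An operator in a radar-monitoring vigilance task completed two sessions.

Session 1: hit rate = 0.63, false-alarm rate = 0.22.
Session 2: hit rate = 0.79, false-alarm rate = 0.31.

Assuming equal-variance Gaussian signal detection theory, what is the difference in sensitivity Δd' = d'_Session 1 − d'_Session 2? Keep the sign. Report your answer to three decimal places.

Δd' = -0.198

Session 1: z(0.63) = 0.3319, z(0.22) = -0.7722, d' = 1.1041
Session 2: z(0.79) = 0.8064, z(0.31) = -0.4959, d' = 1.3023
Δd' = d'_Session 1 − d'_Session 2 = 1.1041 − 1.3023 = -0.1982
Session 2 has the higher sensitivity.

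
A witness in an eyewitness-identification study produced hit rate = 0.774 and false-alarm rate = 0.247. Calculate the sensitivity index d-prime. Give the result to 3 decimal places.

Φ⁻¹(H) = Φ⁻¹(0.774) = 0.7521
Φ⁻¹(FA) = Φ⁻¹(0.247) = -0.6840
d' = z(H) − z(FA) = 0.7521 − (-0.6840) = 1.4361

d-prime = 1.436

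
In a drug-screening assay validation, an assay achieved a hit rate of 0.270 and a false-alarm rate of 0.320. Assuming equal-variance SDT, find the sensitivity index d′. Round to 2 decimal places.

d′ = -0.15

z(H) = z(0.270) = -0.613
z(FA) = z(0.320) = -0.468
d' = z(H) − z(FA) = -0.613 − (-0.468) = -0.145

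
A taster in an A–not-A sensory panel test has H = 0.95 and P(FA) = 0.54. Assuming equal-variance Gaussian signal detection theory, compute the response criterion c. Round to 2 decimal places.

z(H) = z(0.95) = 1.645
z(FA) = z(0.54) = 0.100
c = −½·[z(H) + z(FA)] = −0.5 × (1.645 + 0.100) = -0.8725

c = -0.87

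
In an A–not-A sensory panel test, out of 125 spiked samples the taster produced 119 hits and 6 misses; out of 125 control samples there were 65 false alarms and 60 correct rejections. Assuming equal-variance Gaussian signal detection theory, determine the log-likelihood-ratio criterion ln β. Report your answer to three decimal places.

ln β = -1.384

H = 119/125 = 0.9520
FA = 65/125 = 0.5200
Φ⁻¹(0.9520) = 1.6646, Φ⁻¹(0.5200) = 0.0502
ln β = −½·[z(H)² − z(FA)²] = −0.5 × (2.7709 − 0.0025) = -1.3842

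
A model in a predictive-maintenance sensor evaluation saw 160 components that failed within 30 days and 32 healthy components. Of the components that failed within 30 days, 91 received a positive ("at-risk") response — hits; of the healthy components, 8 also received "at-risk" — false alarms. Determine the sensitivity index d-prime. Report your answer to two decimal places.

H = 91/160 = 0.5687
FA = 8/32 = 0.2500
Φ⁻¹(H) = 0.1731
Φ⁻¹(FA) = -0.6745
d' = z(H) − z(FA) = 0.1731 − (-0.6745) = 0.8476

d-prime = 0.85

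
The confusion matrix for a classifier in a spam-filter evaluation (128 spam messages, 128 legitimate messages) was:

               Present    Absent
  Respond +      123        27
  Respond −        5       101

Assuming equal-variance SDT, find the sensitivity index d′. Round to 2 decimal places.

H = 123/128 = 0.9609
FA = 27/128 = 0.2109
z(0.9609) = 1.761, z(0.2109) = -0.803
d' = z(H) − z(FA) = 1.761 − (-0.803) = 2.564

d′ = 2.56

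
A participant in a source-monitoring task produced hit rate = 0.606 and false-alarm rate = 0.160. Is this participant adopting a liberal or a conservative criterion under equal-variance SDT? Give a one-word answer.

z(H) = 0.269, z(FA) = -0.994
c = −½·(z(H) + z(FA)) = 0.3625
c > 0 → conservative criterion (biased toward responding “no”).

conservative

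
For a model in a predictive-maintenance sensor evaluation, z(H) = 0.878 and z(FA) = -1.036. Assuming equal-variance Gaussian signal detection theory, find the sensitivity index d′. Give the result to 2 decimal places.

d' = z(H) − z(FA) = 0.878 − (-1.036) = 1.914

d′ = 1.91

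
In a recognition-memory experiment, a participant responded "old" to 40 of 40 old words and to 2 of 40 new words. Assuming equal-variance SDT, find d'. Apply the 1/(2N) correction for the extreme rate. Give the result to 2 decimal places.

d' = 3.89

The hit rate is 40/40 = 1, so apply the 1/(2N) correction: H → 1 − 1/(2·40) = 0.98750.
z(H) = z(0.98750) = 2.241
z(FA) = z(0.05000) = -1.645
d' = 2.241 − (-1.645) = 3.886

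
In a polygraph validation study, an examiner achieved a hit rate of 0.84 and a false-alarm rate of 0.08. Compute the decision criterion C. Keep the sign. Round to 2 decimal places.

z(H) = 0.994
z(FA) = -1.405
c = −½·[z(H) + z(FA)] = −0.5 × (0.994 + (-1.405)) = 0.2055

C = 0.21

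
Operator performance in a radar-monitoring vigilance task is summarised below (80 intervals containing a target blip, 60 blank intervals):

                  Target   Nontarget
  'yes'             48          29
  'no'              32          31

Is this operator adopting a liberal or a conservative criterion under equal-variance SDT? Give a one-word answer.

liberal

z(H) = 0.253, z(FA) = -0.042
c = −½·(z(H) + z(FA)) = -0.1055
c < 0 → liberal criterion (biased toward responding “yes”).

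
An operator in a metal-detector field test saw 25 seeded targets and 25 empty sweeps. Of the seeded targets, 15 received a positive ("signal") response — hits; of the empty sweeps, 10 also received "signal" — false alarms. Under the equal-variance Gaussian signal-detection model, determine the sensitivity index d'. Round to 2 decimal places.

H = 15/25 = 0.6000
FA = 10/25 = 0.4000
z(H) = 0.253
z(FA) = -0.253
d' = z(H) − z(FA) = 0.253 − (-0.253) = 0.506

d' = 0.51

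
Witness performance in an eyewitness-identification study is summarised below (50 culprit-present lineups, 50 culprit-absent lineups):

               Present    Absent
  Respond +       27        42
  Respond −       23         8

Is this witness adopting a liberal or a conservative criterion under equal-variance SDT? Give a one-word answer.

liberal

z(H) = 0.100, z(FA) = 0.994
c = −½·(z(H) + z(FA)) = -0.547
c < 0 → liberal criterion (biased toward responding “yes”).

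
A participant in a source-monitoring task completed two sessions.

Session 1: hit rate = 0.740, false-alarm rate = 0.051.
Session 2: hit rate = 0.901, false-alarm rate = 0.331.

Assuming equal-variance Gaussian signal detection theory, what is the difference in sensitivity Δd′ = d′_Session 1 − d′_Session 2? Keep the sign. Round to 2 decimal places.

Session 1: z(0.740) = 0.643, z(0.051) = -1.635, d' = 2.278
Session 2: z(0.901) = 1.287, z(0.331) = -0.437, d' = 1.724
Δd' = d'_Session 1 − d'_Session 2 = 2.278 − 1.724 = 0.554
Session 1 has the higher sensitivity.

Δd′ = 0.55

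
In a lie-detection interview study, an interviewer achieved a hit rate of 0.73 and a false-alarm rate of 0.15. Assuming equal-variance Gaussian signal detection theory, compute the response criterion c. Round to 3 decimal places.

c = 0.212

z(H) = 0.6128
z(FA) = -1.0364
c = −½·[z(H) + z(FA)] = −0.5 × (0.6128 + (-1.0364)) = 0.2118
c > 0: the interviewer has a conservative response bias.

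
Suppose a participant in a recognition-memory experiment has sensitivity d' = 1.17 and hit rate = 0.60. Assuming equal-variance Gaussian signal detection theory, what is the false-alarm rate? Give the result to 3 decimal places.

false-alarm rate = 0.180

z(hit rate) = z(0.60) = 0.2533
z(FA) = z(H) − d' = 0.2533 − 1.17 = -0.9167
false-alarm rate = Φ(-0.9167) = 0.1796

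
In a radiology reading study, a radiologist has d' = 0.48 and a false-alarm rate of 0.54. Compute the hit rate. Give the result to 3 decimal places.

hit rate = 0.719

z(false-alarm rate) = z(0.54) = 0.1004
z(H) = z(FA) + d' = 0.1004 + 0.48 = 0.5804
hit rate = Φ(0.5804) = 0.7192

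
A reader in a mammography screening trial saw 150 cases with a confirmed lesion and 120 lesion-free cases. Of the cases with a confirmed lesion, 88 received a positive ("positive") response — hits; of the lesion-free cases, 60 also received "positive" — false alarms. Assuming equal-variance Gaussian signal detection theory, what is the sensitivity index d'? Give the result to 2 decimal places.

d' = 0.22

H = 88/150 = 0.5867
FA = 60/120 = 0.5000
z(H) = z(0.5867) = 0.219
z(FA) = z(0.5000) = 0.000
d' = z(H) − z(FA) = 0.219 − 0.000 = 0.219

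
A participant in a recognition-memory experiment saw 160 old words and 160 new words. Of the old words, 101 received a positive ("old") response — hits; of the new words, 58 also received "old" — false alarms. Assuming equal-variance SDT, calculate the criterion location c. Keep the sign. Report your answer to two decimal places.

H = 101/160 = 0.6312
FA = 58/160 = 0.3625
z(0.6312) = 0.335, z(0.3625) = -0.352
c = −½·[z(H) + z(FA)] = −0.5 × (0.335 + (-0.352)) = 0.0085
c > 0: the participant has a conservative response bias.

c = 0.01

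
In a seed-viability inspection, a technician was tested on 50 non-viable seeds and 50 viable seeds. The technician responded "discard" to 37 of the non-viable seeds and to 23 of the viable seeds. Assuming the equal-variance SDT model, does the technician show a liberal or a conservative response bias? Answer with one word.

liberal

z(H) = 0.643, z(FA) = -0.100
c = −½·(z(H) + z(FA)) = -0.2715
c < 0 → liberal criterion (biased toward responding “yes”).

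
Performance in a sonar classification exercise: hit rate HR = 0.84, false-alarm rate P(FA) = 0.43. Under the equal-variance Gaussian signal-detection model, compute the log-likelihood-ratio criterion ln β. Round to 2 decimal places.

ln β = -0.48

z(H) = z(0.84) = 0.994
z(FA) = z(0.43) = -0.176
ln β = −½·[z(H)² − z(FA)²] = −0.5 × (0.988 − 0.031) = -0.4785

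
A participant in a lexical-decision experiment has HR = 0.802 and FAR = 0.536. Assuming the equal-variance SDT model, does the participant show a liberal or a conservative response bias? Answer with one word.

liberal

z(H) = 0.849, z(FA) = 0.090
c = −½·(z(H) + z(FA)) = -0.4695
c < 0 → liberal criterion (biased toward responding “yes”).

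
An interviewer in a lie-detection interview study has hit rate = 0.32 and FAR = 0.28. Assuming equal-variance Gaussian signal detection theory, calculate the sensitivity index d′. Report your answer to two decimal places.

z(H) = -0.4677
z(FA) = -0.5828
d' = z(H) − z(FA) = -0.4677 − (-0.5828) = 0.1151

d′ = 0.12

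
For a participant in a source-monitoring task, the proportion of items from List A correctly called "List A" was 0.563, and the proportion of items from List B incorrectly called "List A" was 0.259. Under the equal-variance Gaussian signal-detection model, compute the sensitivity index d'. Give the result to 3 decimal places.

Φ⁻¹(H) = Φ⁻¹(0.563) = 0.1586
Φ⁻¹(FA) = Φ⁻¹(0.259) = -0.6464
d' = z(H) − z(FA) = 0.1586 − (-0.6464) = 0.8050

d' = 0.805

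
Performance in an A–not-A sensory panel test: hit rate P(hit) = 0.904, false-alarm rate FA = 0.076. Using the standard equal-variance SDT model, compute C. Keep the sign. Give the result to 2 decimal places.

Φ⁻¹(0.904) = 1.3047, Φ⁻¹(0.076) = -1.4325
c = −½·[z(H) + z(FA)] = −0.5 × (1.3047 + (-1.4325)) = 0.0639

C = 0.06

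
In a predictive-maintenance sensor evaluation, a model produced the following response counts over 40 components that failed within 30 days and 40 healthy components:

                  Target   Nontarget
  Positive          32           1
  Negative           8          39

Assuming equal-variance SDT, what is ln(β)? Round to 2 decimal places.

ln β = 1.57

H = 32/40 = 0.8000
FA = 1/40 = 0.0250
Φ⁻¹(0.8000) = 0.842, Φ⁻¹(0.0250) = -1.960
ln β = −½·[z(H)² − z(FA)²] = −0.5 × (0.709 − 3.842) = 1.5665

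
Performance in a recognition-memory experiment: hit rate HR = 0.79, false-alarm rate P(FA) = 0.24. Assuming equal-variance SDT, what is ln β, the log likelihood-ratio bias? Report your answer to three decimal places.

Φ⁻¹(0.79) = 0.8064, Φ⁻¹(0.24) = -0.7063
ln β = −½·[z(H)² − z(FA)²] = −0.5 × (0.6503 − 0.4989) = -0.0757

ln β = -0.076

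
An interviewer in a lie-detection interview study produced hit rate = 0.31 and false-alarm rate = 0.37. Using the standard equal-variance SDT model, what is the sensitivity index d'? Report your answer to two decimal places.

Φ⁻¹(H) = Φ⁻¹(0.31) = -0.496
Φ⁻¹(FA) = Φ⁻¹(0.37) = -0.332
d' = z(H) − z(FA) = -0.496 − (-0.332) = -0.164

d' = -0.16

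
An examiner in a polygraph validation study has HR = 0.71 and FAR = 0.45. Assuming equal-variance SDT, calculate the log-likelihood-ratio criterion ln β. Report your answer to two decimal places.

ln β = -0.15

Φ⁻¹(H) = Φ⁻¹(0.71) = 0.553
Φ⁻¹(FA) = Φ⁻¹(0.45) = -0.126
ln β = −½·[z(H)² − z(FA)²] = −0.5 × (0.306 − 0.016) = -0.145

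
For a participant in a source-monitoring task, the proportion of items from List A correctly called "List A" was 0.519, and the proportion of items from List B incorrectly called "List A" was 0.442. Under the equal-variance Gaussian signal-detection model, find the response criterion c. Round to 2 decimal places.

Φ⁻¹(H) = Φ⁻¹(0.519) = 0.048
Φ⁻¹(FA) = Φ⁻¹(0.442) = -0.146
c = −½·[z(H) + z(FA)] = −0.5 × (0.048 + (-0.146)) = 0.049

c = 0.05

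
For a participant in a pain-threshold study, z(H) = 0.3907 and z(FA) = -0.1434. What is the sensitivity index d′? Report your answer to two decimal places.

d′ = 0.53

d' = z(H) − z(FA) = 0.3907 − (-0.1434) = 0.5341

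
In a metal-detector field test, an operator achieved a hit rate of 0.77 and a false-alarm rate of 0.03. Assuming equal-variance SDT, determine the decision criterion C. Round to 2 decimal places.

Φ⁻¹(H) = Φ⁻¹(0.77) = 0.7388
Φ⁻¹(FA) = Φ⁻¹(0.03) = -1.8808
c = −½·[z(H) + z(FA)] = −0.5 × (0.7388 + (-1.8808)) = 0.5710
c > 0: the operator has a conservative response bias.

C = 0.57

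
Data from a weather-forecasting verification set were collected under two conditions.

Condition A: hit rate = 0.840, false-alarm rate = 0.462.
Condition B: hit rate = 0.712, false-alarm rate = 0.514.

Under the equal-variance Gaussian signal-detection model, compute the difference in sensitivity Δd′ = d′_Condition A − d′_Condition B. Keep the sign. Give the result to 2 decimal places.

Δd′ = 0.57

Condition A: z(0.840) = 0.994, z(0.462) = -0.095, d' = 1.089
Condition B: z(0.712) = 0.559, z(0.514) = 0.035, d' = 0.524
Δd' = d'_Condition A − d'_Condition B = 1.089 − 0.524 = 0.565
Condition A has the higher sensitivity.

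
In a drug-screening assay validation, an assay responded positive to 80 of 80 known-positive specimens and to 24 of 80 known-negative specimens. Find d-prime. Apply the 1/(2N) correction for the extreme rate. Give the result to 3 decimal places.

The hit rate is 80/80 = 1, so apply the 1/(2N) correction: H → 1 − 1/(2·80) = 0.99375.
z(H) = z(0.99375) = 2.4977
z(FA) = z(0.30000) = -0.5244
d' = 2.4977 − (-0.5244) = 3.0221

d-prime = 3.022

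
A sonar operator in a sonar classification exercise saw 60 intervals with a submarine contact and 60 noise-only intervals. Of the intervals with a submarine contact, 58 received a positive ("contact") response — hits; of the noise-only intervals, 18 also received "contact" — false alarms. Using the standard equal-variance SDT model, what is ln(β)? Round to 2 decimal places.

ln β = -1.54

H = 58/60 = 0.9667
FA = 18/60 = 0.3000
z(H) = 1.834
z(FA) = -0.524
ln β = −½·[z(H)² − z(FA)²] = −0.5 × (3.364 − 0.275) = -1.5445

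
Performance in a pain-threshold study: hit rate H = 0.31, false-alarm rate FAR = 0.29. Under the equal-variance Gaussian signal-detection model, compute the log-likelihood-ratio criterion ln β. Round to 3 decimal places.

ln β = 0.030

z(H) = -0.4959
z(FA) = -0.5534
ln β = −½·[z(H)² − z(FA)²] = −0.5 × (0.2459 − 0.3063) = 0.0302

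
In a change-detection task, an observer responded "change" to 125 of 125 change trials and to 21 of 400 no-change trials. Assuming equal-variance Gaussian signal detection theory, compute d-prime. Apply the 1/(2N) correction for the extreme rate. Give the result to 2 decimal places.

The hit rate is 125/125 = 1, so apply the 1/(2N) correction: H → 1 − 1/(2·125) = 0.99600.
z(H) = z(0.99600) = 2.652
z(FA) = z(0.05250) = -1.621
d' = 2.652 − (-1.621) = 4.273

d-prime = 4.27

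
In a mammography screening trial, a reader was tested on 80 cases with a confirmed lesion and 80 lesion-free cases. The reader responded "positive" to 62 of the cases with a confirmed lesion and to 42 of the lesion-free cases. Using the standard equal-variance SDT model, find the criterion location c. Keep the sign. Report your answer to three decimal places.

c = -0.409

H = 62/80 = 0.7750
FA = 42/80 = 0.5250
z(H) = 0.7554
z(FA) = 0.0627
c = −½·[z(H) + z(FA)] = −0.5 × (0.7554 + 0.0627) = -0.40905
c < 0: the reader has a liberal response bias.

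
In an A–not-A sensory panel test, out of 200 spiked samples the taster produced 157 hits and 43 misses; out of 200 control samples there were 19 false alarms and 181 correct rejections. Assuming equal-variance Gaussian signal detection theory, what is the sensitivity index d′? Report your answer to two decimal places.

d′ = 2.10

H = 157/200 = 0.7850
FA = 19/200 = 0.0950
Φ⁻¹(H) = 0.789
Φ⁻¹(FA) = -1.311
d' = z(H) − z(FA) = 0.789 − (-1.311) = 2.100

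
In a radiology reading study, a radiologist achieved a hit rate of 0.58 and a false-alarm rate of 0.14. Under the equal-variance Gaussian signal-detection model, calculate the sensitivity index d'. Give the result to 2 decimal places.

z(H) = 0.202
z(FA) = -1.080
d' = z(H) − z(FA) = 0.202 − (-1.080) = 1.282

d' = 1.28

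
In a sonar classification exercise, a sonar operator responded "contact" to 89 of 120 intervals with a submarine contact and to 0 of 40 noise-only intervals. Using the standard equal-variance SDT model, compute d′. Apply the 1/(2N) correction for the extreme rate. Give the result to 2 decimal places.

The false-alarm rate is 0/40 = 0, so apply the 1/(2N) correction: FA → 1/(2·40) = 0.01250.
z(H) = z(0.74167) = 0.649
z(FA) = z(0.01250) = -2.241
d' = 0.649 − (-2.241) = 2.890

d′ = 2.89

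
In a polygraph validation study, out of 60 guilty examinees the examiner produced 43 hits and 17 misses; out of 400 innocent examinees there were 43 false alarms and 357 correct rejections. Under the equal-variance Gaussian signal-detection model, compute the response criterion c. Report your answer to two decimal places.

c = 0.33

H = 43/60 = 0.7167
FA = 43/400 = 0.1075
Φ⁻¹(0.7167) = 0.5731, Φ⁻¹(0.1075) = -1.2399
c = −½·[z(H) + z(FA)] = −0.5 × (0.5731 + (-1.2399)) = 0.3334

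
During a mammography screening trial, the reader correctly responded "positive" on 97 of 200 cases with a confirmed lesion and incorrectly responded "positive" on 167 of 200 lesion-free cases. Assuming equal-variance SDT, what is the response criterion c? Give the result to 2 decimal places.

c = -0.47

H = 97/200 = 0.4850
FA = 167/200 = 0.8350
Φ⁻¹(0.4850) = -0.038, Φ⁻¹(0.8350) = 0.974
c = −½·[z(H) + z(FA)] = −0.5 × (-0.038 + 0.974) = -0.468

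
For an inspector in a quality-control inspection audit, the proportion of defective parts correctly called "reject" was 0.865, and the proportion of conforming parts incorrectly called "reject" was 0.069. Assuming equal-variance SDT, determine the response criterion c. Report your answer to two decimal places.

Φ⁻¹(H) = Φ⁻¹(0.865) = 1.103
Φ⁻¹(FA) = Φ⁻¹(0.069) = -1.483
c = −½·[z(H) + z(FA)] = −0.5 × (1.103 + (-1.483)) = 0.190

c = 0.19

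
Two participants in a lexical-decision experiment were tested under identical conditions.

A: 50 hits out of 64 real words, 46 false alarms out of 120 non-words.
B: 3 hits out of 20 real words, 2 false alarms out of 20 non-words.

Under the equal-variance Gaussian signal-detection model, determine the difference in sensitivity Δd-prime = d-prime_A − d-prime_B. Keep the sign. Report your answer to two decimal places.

Δd-prime = 0.83

A: z(0.7812) = 0.776, z(0.3833) = -0.297, d' = 1.073
B: z(0.1500) = -1.036, z(0.1000) = -1.282, d' = 0.246
Δd' = d'_A − d'_B = 1.073 − 0.246 = 0.827
A has the higher sensitivity.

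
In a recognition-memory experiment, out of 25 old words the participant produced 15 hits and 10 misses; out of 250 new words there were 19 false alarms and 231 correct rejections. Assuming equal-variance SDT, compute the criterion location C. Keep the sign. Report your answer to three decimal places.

H = 15/25 = 0.6000
FA = 19/250 = 0.0760
z(H) = z(0.6000) = 0.2533
z(FA) = z(0.0760) = -1.4325
c = −½·[z(H) + z(FA)] = −0.5 × (0.2533 + (-1.4325)) = 0.5896
c > 0: the participant has a conservative response bias.

C = 0.590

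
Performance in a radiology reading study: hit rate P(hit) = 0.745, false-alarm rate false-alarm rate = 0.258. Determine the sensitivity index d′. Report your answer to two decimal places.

d′ = 1.31

z(H) = 0.6588
z(FA) = -0.6495
d' = z(H) − z(FA) = 0.6588 − (-0.6495) = 1.3083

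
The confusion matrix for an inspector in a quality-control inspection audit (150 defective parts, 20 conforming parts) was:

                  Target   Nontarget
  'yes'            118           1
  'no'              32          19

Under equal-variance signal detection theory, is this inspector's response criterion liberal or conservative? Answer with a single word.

z(H) = 0.795, z(FA) = -1.645
c = −½·(z(H) + z(FA)) = 0.425
c > 0 → conservative criterion (biased toward responding “no”).

conservative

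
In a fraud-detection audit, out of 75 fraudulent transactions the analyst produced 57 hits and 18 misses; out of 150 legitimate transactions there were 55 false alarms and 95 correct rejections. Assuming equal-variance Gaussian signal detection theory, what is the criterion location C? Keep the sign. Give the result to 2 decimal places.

C = -0.18

H = 57/75 = 0.7600
FA = 55/150 = 0.3667
Φ⁻¹(H) = Φ⁻¹(0.7600) = 0.706
Φ⁻¹(FA) = Φ⁻¹(0.3667) = -0.341
c = −½·[z(H) + z(FA)] = −0.5 × (0.706 + (-0.341)) = -0.1825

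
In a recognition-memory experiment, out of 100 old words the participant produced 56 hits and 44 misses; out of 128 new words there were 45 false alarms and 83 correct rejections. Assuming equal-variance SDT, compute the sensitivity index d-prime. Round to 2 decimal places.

H = 56/100 = 0.5600
FA = 45/128 = 0.3516
z(H) = z(0.5600) = 0.151
z(FA) = z(0.3516) = -0.381
d' = z(H) − z(FA) = 0.151 − (-0.381) = 0.532

d-prime = 0.53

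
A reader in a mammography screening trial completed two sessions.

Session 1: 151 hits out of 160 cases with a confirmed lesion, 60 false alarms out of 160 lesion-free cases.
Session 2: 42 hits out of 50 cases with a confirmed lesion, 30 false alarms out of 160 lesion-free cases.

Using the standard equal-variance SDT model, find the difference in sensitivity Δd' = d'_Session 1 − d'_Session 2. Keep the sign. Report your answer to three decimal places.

Δd' = 0.024

Session 1: z(0.9437) = 1.5866, z(0.3750) = -0.3186, d' = 1.9052
Session 2: z(0.8400) = 0.9945, z(0.1875) = -0.8871, d' = 1.8816
Δd' = d'_Session 1 − d'_Session 2 = 1.9052 − 1.8816 = 0.0236
Session 1 has the higher sensitivity.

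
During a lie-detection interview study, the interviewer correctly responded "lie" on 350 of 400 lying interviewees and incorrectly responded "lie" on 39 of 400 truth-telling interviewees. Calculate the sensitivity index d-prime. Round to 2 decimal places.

H = 350/400 = 0.8750
FA = 39/400 = 0.0975
z(H) = z(0.8750) = 1.150
z(FA) = z(0.0975) = -1.296
d' = z(H) − z(FA) = 1.150 − (-1.296) = 2.446

d-prime = 2.45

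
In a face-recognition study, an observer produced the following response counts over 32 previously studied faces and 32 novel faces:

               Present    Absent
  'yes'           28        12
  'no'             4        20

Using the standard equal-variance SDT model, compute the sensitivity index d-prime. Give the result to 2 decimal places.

H = 28/32 = 0.8750
FA = 12/32 = 0.3750
Φ⁻¹(H) = Φ⁻¹(0.8750) = 1.150
Φ⁻¹(FA) = Φ⁻¹(0.3750) = -0.319
d' = z(H) − z(FA) = 1.150 − (-0.319) = 1.469

d-prime = 1.47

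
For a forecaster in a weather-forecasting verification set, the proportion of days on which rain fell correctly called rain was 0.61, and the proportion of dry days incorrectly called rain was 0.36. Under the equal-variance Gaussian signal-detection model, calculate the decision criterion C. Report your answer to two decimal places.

Φ⁻¹(H) = Φ⁻¹(0.61) = 0.2793
Φ⁻¹(FA) = Φ⁻¹(0.36) = -0.3585
c = −½·[z(H) + z(FA)] = −0.5 × (0.2793 + (-0.3585)) = 0.0396
c > 0: the forecaster has a conservative response bias.

C = 0.04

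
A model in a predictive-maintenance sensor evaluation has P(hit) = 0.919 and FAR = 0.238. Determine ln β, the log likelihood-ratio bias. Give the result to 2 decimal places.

z(0.919) = 1.398, z(0.238) = -0.713
ln β = −½·[z(H)² − z(FA)²] = −0.5 × (1.954 − 0.508) = -0.723

ln β = -0.72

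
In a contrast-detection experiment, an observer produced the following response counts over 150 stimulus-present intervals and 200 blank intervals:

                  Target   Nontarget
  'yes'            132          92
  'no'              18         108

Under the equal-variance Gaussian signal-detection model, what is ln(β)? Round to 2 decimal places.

H = 132/150 = 0.8800
FA = 92/200 = 0.4600
Φ⁻¹(H) = 1.175
Φ⁻¹(FA) = -0.100
ln β = −½·[z(H)² − z(FA)²] = −0.5 × (1.381 − 0.010) = -0.6855

ln β = -0.69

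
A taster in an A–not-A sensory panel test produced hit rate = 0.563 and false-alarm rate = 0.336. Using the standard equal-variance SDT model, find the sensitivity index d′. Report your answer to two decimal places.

d′ = 0.58

z(H) = 0.159
z(FA) = -0.423
d' = z(H) − z(FA) = 0.159 − (-0.423) = 0.582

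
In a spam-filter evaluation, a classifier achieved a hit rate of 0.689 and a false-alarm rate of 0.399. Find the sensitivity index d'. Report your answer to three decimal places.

d' = 0.749

z(H) = 0.4930
z(FA) = -0.2559
d' = z(H) − z(FA) = 0.4930 − (-0.2559) = 0.7489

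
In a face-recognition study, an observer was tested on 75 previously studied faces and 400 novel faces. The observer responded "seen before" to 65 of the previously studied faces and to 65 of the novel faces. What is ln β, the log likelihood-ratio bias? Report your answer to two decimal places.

H = 65/75 = 0.8667
FA = 65/400 = 0.1625
z(H) = z(0.8667) = 1.111
z(FA) = z(0.1625) = -0.984
ln β = −½·[z(H)² − z(FA)²] = −0.5 × (1.234 − 0.968) = -0.133

ln β = -0.13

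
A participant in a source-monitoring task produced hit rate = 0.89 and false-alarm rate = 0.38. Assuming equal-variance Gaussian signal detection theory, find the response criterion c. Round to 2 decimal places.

c = -0.46

z(H) = 1.2265
z(FA) = -0.3055
c = −½·[z(H) + z(FA)] = −0.5 × (1.2265 + (-0.3055)) = -0.4605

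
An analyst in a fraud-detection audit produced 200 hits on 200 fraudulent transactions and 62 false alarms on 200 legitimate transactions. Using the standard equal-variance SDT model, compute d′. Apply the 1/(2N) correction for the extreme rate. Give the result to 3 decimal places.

d′ = 3.303

The hit rate is 200/200 = 1, so apply the 1/(2N) correction: H → 1 − 1/(2·200) = 0.99750.
z(H) = z(0.99750) = 2.8070
z(FA) = z(0.31000) = -0.4959
d' = 2.8070 − (-0.4959) = 3.3029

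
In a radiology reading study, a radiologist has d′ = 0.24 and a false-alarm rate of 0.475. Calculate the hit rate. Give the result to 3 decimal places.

z(false-alarm rate) = z(0.475) = -0.0627
z(H) = z(FA) + d' = -0.0627 + 0.24 = 0.1773
hit rate = Φ(0.1773) = 0.5704

hit rate = 0.570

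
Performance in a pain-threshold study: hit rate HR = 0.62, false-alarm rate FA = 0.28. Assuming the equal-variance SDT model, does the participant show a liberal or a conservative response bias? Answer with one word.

z(H) = 0.305, z(FA) = -0.583
c = −½·(z(H) + z(FA)) = 0.139
c > 0 → conservative criterion (biased toward responding “no”).

conservative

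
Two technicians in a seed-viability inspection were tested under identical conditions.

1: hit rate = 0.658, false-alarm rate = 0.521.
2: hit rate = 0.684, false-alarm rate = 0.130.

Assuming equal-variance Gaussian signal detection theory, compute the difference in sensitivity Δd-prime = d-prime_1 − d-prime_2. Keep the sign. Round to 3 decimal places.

Δd-prime = -1.251

1: z(0.658) = 0.4070, z(0.521) = 0.0527, d' = 0.3543
2: z(0.684) = 0.4789, z(0.130) = -1.1264, d' = 1.6053
Δd' = d'_1 − d'_2 = 0.3543 − 1.6053 = -1.2510
2 has the higher sensitivity.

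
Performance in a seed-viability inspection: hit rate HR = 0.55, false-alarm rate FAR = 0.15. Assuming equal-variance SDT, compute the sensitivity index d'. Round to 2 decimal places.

Φ⁻¹(H) = Φ⁻¹(0.55) = 0.126
Φ⁻¹(FA) = Φ⁻¹(0.15) = -1.036
d' = z(H) − z(FA) = 0.126 − (-1.036) = 1.162

d' = 1.16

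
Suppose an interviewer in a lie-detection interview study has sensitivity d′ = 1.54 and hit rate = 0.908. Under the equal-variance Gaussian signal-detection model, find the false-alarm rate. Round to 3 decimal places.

false-alarm rate = 0.416

z(hit rate) = z(0.908) = 1.3285
z(FA) = z(H) − d' = 1.3285 − 1.54 = -0.2115
false-alarm rate = Φ(-0.2115) = 0.4162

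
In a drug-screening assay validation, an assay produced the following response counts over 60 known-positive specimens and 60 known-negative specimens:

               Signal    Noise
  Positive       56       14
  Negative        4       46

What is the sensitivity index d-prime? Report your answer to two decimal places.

d-prime = 2.23

H = 56/60 = 0.9333
FA = 14/60 = 0.2333
z(0.9333) = 1.5008, z(0.2333) = -0.7280
d' = z(H) − z(FA) = 1.5008 − (-0.7280) = 2.2288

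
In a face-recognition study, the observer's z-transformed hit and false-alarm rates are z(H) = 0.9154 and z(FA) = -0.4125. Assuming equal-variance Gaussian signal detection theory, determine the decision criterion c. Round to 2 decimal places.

c = -0.25

c = −½·[z(H) + z(FA)] = −½·(0.9154 + (-0.4125)) = -0.25145
c < 0: the observer has a liberal response bias.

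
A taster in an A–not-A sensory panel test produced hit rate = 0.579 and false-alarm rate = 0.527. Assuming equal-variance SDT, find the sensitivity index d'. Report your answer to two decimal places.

d' = 0.13

z(H) = z(0.579) = 0.199
z(FA) = z(0.527) = 0.068
d' = z(H) − z(FA) = 0.199 − 0.068 = 0.131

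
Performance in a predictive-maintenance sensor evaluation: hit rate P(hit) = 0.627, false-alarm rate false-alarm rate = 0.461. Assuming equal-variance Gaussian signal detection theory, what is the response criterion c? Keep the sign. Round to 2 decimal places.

c = -0.11

z(0.627) = 0.324, z(0.461) = -0.098
c = −½·[z(H) + z(FA)] = −0.5 × (0.324 + (-0.098)) = -0.113
c < 0: the model has a liberal response bias.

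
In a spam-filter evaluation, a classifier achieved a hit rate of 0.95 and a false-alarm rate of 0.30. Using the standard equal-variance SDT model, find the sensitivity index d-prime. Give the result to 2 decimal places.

Φ⁻¹(H) = 1.6449
Φ⁻¹(FA) = -0.5244
d' = z(H) − z(FA) = 1.6449 − (-0.5244) = 2.1693

d-prime = 2.17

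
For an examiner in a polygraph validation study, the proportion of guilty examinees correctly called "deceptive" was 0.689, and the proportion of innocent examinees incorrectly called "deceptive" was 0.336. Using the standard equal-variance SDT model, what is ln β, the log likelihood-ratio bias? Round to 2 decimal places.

ln β = -0.03

z(H) = z(0.689) = 0.493
z(FA) = z(0.336) = -0.423
ln β = −½·[z(H)² − z(FA)²] = −0.5 × (0.243 − 0.179) = -0.032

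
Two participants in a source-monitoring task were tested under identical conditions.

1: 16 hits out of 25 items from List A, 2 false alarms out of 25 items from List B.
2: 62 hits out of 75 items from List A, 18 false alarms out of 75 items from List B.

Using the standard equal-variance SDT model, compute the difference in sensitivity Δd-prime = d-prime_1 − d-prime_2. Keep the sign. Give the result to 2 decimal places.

1: z(0.6400) = 0.358, z(0.0800) = -1.405, d' = 1.763
2: z(0.8267) = 0.941, z(0.2400) = -0.706, d' = 1.647
Δd' = d'_1 − d'_2 = 1.763 − 1.647 = 0.116
1 has the higher sensitivity.

Δd-prime = 0.12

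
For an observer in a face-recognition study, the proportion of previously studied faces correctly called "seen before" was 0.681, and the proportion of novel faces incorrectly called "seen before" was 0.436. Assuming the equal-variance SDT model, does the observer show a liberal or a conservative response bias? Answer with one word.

liberal

z(H) = 0.470, z(FA) = -0.161
c = −½·(z(H) + z(FA)) = -0.1545
c < 0 → liberal criterion (biased toward responding “yes”).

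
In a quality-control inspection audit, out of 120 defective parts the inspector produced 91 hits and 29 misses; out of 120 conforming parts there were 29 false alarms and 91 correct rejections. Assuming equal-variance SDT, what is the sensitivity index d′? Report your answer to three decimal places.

H = 91/120 = 0.7583
FA = 29/120 = 0.2417
z(H) = 0.7008
z(FA) = -0.7008
d' = z(H) − z(FA) = 0.7008 − (-0.7008) = 1.4016

d′ = 1.402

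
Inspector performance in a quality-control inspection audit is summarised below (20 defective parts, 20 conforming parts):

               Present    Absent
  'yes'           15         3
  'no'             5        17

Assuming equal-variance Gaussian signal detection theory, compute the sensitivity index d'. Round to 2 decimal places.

H = 15/20 = 0.7500
FA = 3/20 = 0.1500
Φ⁻¹(H) = Φ⁻¹(0.7500) = 0.6745
Φ⁻¹(FA) = Φ⁻¹(0.1500) = -1.0364
d' = z(H) − z(FA) = 0.6745 − (-1.0364) = 1.7109

d' = 1.71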